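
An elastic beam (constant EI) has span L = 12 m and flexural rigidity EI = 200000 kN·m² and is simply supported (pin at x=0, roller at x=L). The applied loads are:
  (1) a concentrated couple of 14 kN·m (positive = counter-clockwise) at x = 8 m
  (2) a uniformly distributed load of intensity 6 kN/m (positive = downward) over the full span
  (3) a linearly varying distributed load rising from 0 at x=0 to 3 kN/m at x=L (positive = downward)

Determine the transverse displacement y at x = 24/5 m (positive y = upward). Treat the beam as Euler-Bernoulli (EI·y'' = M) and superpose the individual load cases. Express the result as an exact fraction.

Load 1 — applied couple M₀=14 kN·m at a=8 m (b=L-a=4):
  y_1 = (M₀x³/(6L)+C₁x)/EI  [x≤a] with C₁=M₀(3b²-L²)/(6L)=-56/3 = (14·(24/5)³/(6·12)+(-56/3)·(24/5))/200000 = -133/390625 m
Load 2 — uniform load w=6 kN/m over full span:
  y_2 = -wx(L³-2Lx²+x³)/(24EI) = -6·(24/5)·(12³-2·12·(24/5)²+(24/5)³)/(24·200000) = -15066/1953125 m
Load 3 — triangular load w₀=3 kN/m (0→w₀ over full span):
  y_3 = -w₀x(7L⁴-10L²x²+3x⁴)/(360LEI) = -3·(24/5)·(7·12⁴-10·12²·(24/5)²+3·(24/5)⁴)/(360·12·200000) = -92421/48828125 m
Superposition: y = Σ y_i = -485696/48828125 m ≈ -0.009947 m

y(24/5) = -485696/48828125 m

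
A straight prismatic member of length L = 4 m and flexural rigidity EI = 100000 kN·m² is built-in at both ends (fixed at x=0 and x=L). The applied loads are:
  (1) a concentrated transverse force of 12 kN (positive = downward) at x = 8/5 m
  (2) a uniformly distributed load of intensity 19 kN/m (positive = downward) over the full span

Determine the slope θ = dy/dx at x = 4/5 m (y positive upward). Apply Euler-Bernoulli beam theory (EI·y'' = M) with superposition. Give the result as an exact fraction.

θ(4/5) = -1247/9765625 rad

Load 1 — point force P=12 kN at a=8/5 m (b=L-a=12/5):
  θ_1 = -Pb²x(2aL-(3a+b)x)/(2L³EI)  [x≤a] = -12·(12/5)²·(4/5)·(2·(8/5)·4-(3·(8/5)+(12/5))·(4/5))/(2·4³·100000) = -297/9765625 rad
Load 2 — uniform load w=19 kN/m over full span:
  θ_2 = -wx(L-x)(L-2x)/(12EI) = -19·(4/5)·(4-(4/5))·(4-2·(4/5))/(12·100000) = -38/390625 rad
Superposition: θ = Σ θ_i = -1247/9765625 rad ≈ -0.000128 rad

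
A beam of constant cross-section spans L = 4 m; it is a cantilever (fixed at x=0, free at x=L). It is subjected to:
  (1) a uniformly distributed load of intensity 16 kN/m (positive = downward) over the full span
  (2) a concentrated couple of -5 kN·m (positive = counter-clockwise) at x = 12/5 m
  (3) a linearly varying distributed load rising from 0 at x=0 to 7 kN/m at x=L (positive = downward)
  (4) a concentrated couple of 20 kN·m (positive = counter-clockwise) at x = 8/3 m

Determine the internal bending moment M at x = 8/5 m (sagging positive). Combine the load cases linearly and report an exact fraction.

Load 1 — uniform load w=16 kN/m over full span:
  M_1 = -w(L-x)²/2 = -16·(4-(8/5))²/2 = -1152/25 kN·m
Load 2 — applied couple M₀=-5 kN·m at a=12/5 m (b=L-a=8/5):
  M_2 = M₀  [x≤a] = (-5) = -5 kN·m
Load 3 — triangular load w₀=7 kN/m (0→w₀ over full span):
  M_3 = w₀Lx/2 - w₀L²/3 - w₀x³/(6L) = 7·4·(8/5)/2 - 7·4²/3 - 7·(8/5)³/(6·4) = -2016/125 kN·m
Load 4 — applied couple M₀=20 kN·m at a=8/3 m (b=L-a=4/3):
  M_4 = M₀  [x≤a] = 20 = 20 kN·m
Superposition: M = Σ M_i = -5901/125 kN·m ≈ -47.208000 kN·m

M(8/5) = -5901/125 kN·m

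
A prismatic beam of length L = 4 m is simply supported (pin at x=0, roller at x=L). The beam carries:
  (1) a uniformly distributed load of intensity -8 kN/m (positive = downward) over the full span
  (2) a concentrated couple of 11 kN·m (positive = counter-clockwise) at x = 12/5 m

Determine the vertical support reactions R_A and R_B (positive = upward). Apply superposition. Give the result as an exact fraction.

Load 1 — uniform load w=-8 kN/m over full span:
  R_A = wL/2 = (-8)·4/2 = -16 kN
  R_B = wL/2 = (-8)·4/2 = -16 kN
Load 2 — applied couple M₀=11 kN·m at a=12/5 m (b=L-a=8/5):
  R_A = M₀/L = 11/4 kN
  R_B = -M₀/L = -11/4 kN
Superposition: R_A = -53/4 kN, R_B = -75/4 kN

R_A = -53/4 kN, R_B = -75/4 kN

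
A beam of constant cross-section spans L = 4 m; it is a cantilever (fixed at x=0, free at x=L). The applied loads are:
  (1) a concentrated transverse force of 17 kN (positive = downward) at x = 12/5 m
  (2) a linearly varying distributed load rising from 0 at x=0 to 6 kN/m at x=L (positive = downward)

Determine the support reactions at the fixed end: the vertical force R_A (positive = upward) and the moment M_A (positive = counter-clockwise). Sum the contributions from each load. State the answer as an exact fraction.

Load 1 — point force P=17 kN at a=12/5 m (b=L-a=8/5):
  R_A = P = 17 kN
  M_A = Pa = 17·(12/5) = 204/5 kN·m
Load 2 — triangular load w₀=6 kN/m (0→w₀ over full span):
  R_A = w₀L/2 = 6·4/2 = 12 kN
  M_A = w₀L²/3 = 6·4²/3 = 32 kN·m
Superposition: R_A = 29 kN, M_A = 364/5 kN·m

R_A = 29 kN, M_A = 364/5 kN·m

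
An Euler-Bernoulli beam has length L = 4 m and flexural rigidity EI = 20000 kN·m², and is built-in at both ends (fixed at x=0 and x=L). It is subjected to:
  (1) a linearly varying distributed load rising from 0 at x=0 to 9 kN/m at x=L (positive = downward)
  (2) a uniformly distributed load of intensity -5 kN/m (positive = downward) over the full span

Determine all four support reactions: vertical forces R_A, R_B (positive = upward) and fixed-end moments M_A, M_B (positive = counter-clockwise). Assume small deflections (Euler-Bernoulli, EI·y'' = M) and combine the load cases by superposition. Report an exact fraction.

R_A = -23/5 kN, M_A = -28/15 kN·m, R_B = 13/5 kN, M_B = -8/15 kN·m

Load 1 — triangular load w₀=9 kN/m (0→w₀ over full span):
  R_A = 3w₀L/20 = 3·9·4/20 = 27/5 kN
  M_A = w₀L²/30 = 9·4²/30 = 24/5 kN·m
  R_B = 7w₀L/20 = 7·9·4/20 = 63/5 kN
  M_B = -w₀L²/20 = -9·4²/20 = -36/5 kN·m
Load 2 — uniform load w=-5 kN/m over full span:
  R_A = wL/2 = (-5)·4/2 = -10 kN
  M_A = wL²/12 = (-5)·4²/12 = -20/3 kN·m
  R_B = wL/2 = (-5)·4/2 = -10 kN
  M_B = -wL²/12 = -(-5)·4²/12 = 20/3 kN·m
Superposition: R_A = -23/5 kN, M_A = -28/15 kN·m, R_B = 13/5 kN, M_B = -8/15 kN·m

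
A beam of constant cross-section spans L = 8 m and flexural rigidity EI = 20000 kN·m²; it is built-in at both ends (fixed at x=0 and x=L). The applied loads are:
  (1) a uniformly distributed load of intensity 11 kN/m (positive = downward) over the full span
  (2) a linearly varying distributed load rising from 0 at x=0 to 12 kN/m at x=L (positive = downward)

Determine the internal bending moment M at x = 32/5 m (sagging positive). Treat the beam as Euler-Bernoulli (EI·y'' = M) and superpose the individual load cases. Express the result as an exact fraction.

Load 1 — uniform load w=11 kN/m over full span:
  M_1 = wLx/2 - wL²/12 - wx²/2 = 11·8·(32/5)/2 - 11·8²/12 - 11·(32/5)²/2 = -176/75 kN·m
Load 2 — triangular load w₀=12 kN/m (0→w₀ over full span):
  M_2 = 3w₀Lx/20 - w₀L²/30 - w₀x³/(6L) = 3·12·8·(32/5)/20 - 12·8²/30 - 12·(32/5)³/(6·8) = 128/125 kN·m
Superposition: M = Σ M_i = -496/375 kN·m ≈ -1.322667 kN·m

M(32/5) = -496/375 kN·m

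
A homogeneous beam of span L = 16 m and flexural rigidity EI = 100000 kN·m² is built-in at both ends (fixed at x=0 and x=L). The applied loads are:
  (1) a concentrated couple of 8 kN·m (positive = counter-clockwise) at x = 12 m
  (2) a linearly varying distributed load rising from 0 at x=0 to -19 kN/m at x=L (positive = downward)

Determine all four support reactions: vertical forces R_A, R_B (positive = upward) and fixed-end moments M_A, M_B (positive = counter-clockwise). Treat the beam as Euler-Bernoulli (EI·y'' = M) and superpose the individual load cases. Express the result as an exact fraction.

Load 1 — applied couple M₀=8 kN·m at a=12 m (b=L-a=4):
  R_A = 6M₀ab/L³ = 6·8·12·4/16³ = 9/16 kN
  M_A = M₀b(2a-b)/L² = 8·4·(2·12-4)/16² = 5/2 kN·m
  R_B = -6M₀ab/L³ = -6·8·12·4/16³ = -9/16 kN
  M_B = M₀a(2b-a)/L² = 8·12·(2·4-12)/16² = -3/2 kN·m
Load 2 — triangular load w₀=-19 kN/m (0→w₀ over full span):
  R_A = 3w₀L/20 = 3·(-19)·16/20 = -228/5 kN
  M_A = w₀L²/30 = (-19)·16²/30 = -2432/15 kN·m
  R_B = 7w₀L/20 = 7·(-19)·16/20 = -532/5 kN
  M_B = -w₀L²/20 = -(-19)·16²/20 = 1216/5 kN·m
Superposition: R_A = -3603/80 kN, M_A = -4789/30 kN·m, R_B = -8557/80 kN, M_B = 2417/10 kN·m

R_A = -3603/80 kN, M_A = -4789/30 kN·m, R_B = -8557/80 kN, M_B = 2417/10 kN·m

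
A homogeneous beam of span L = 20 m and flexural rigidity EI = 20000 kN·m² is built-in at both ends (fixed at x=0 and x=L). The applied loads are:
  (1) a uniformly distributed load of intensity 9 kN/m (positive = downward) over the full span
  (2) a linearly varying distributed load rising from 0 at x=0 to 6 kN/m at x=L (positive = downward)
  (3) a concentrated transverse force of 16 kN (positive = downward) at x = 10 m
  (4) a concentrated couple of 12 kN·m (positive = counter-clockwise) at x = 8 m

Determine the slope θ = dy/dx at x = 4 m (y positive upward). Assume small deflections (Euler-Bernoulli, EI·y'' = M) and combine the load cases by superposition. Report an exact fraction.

Load 1 — uniform load w=9 kN/m over full span:
  θ_1 = -wx(L-x)(L-2x)/(12EI) = -9·4·(20-4)·(20-2·4)/(12·20000) = -18/625 rad
Load 2 — triangular load w₀=6 kN/m (0→w₀ over full span):
  θ_2 = -w₀(2x(L-x)(L-2x)(x+2L)+x²(L-x)²)/(120LEI) = -6·(2·4·(20-4)·(20-2·4)·(4+2·20)+4²·(20-4)²)/(120·20·20000) = -28/3125 rad
Load 3 — point force P=16 kN at a=10 m (b=L-a=10):
  θ_3 = -Pb²x(2aL-(3a+b)x)/(2L³EI)  [x≤a] = -16·10²·4·(2·10·20-(3·10+10)·4)/(2·20³·20000) = -3/625 rad
Load 4 — applied couple M₀=12 kN·m at a=8 m (b=L-a=12):
  θ_4 = (R_Ax²/2 - M_Ax)/EI  [x≤a] with R_A=108/125, M_A=36/25 = ((108/125)·4²/2 - (36/25)·4)/20000 = 9/156250 rad
Superposition: θ = Σ θ_i = -6641/156250 rad ≈ -0.042502 rad

θ(4) = -6641/156250 rad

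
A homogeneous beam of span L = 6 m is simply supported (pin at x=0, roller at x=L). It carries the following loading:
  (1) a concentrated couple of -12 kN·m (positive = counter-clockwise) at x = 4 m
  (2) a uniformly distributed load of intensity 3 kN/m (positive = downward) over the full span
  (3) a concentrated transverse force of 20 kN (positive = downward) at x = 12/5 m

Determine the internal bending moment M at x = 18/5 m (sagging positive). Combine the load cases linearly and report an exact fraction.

Load 1 — applied couple M₀=-12 kN·m at a=4 m (b=L-a=2):
  M_1 = M₀x/L  [x≤a] = (-12)·(18/5)/6 = -36/5 kN·m
Load 2 — uniform load w=3 kN/m over full span:
  M_2 = wx(L-x)/2 = 3·(18/5)·(6-(18/5))/2 = 324/25 kN·m
Load 3 — point force P=20 kN at a=12/5 m (b=L-a=18/5):
  M_3 = Pa(L-x)/L  [x>a] = 20·(12/5)·(6-(18/5))/6 = 96/5 kN·m
Superposition: M = Σ M_i = 624/25 kN·m ≈ 24.960000 kN·m

M(18/5) = 624/25 kN·m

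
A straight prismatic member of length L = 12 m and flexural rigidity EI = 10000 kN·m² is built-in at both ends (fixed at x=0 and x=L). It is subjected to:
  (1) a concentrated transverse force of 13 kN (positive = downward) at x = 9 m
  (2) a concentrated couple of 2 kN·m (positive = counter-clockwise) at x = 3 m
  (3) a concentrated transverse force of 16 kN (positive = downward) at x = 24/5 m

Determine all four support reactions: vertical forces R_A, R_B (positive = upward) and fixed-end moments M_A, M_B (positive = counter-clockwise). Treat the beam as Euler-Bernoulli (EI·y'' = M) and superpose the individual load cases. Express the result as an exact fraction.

R_A = 50347/4000 kN, M_A = 69171/2000 kN·m, R_B = 65653/4000 kN, M_B = -79489/2000 kN·m

Load 1 — point force P=13 kN at a=9 m (b=L-a=3):
  R_A = Pb²(3a+b)/L³ = 13·3²·(3·9+3)/12³ = 65/32 kN
  M_A = Pab²/L² = 13·9·3²/12² = 117/16 kN·m
  R_B = Pa²(a+3b)/L³ = 13·9²·(9+3·3)/12³ = 351/32 kN
  M_B = -Pa²b/L² = -13·9²·3/12² = -351/16 kN·m
Load 2 — applied couple M₀=2 kN·m at a=3 m (b=L-a=9):
  R_A = 6M₀ab/L³ = 6·2·3·9/12³ = 3/16 kN
  M_A = M₀b(2a-b)/L² = 2·9·(2·3-9)/12² = -3/8 kN·m
  R_B = -6M₀ab/L³ = -6·2·3·9/12³ = -3/16 kN
  M_B = M₀a(2b-a)/L² = 2·3·(2·9-3)/12² = 5/8 kN·m
Load 3 — point force P=16 kN at a=24/5 m (b=L-a=36/5):
  R_A = Pb²(3a+b)/L³ = 16·(36/5)²·(3·(24/5)+(36/5))/12³ = 1296/125 kN
  M_A = Pab²/L² = 16·(24/5)·(36/5)²/12² = 3456/125 kN·m
  R_B = Pa²(a+3b)/L³ = 16·(24/5)²·((24/5)+3·(36/5))/12³ = 704/125 kN
  M_B = -Pa²b/L² = -16·(24/5)²·(36/5)/12² = -2304/125 kN·m
Superposition: R_A = 50347/4000 kN, M_A = 69171/2000 kN·m, R_B = 65653/4000 kN, M_B = -79489/2000 kN·m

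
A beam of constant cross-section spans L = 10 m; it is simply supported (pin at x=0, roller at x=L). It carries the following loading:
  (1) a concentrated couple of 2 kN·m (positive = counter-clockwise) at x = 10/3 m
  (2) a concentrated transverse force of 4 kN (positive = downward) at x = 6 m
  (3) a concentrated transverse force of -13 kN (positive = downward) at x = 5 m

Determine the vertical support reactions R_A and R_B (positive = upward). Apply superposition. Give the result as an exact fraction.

Load 1 — applied couple M₀=2 kN·m at a=10/3 m (b=L-a=20/3):
  R_A = M₀/L = 2/10 = 1/5 kN
  R_B = -M₀/L = -2/10 = -1/5 kN
Load 2 — point force P=4 kN at a=6 m (b=L-a=4):
  R_A = Pb/L = 4·4/10 = 8/5 kN
  R_B = Pa/L = 4·6/10 = 12/5 kN
Load 3 — point force P=-13 kN at a=5 m (b=L-a=5):
  R_A = Pb/L = (-13)·5/10 = -13/2 kN
  R_B = Pa/L = (-13)·5/10 = -13/2 kN
Superposition: R_A = -47/10 kN, R_B = -43/10 kN

R_A = -47/10 kN, R_B = -43/10 kN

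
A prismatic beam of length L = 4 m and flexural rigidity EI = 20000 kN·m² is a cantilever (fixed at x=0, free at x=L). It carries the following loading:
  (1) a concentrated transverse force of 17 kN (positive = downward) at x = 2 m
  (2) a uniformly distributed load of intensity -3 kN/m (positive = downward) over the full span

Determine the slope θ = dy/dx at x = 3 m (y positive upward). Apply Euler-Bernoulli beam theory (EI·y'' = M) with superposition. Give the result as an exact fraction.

θ(3) = -1/8000 rad

Load 1 — point force P=17 kN at a=2 m (b=L-a=2):
  θ_1 = -Pa²/(2EI)  [x>a] = -17·2²/(2·20000) = -17/10000 rad
Load 2 — uniform load w=-3 kN/m over full span:
  θ_2 = -wx(x²-3Lx+3L²)/(6EI) = -(-3)·3·(3²-3·4·3+3·4²)/(6·20000) = 63/40000 rad
Superposition: θ = Σ θ_i = -1/8000 rad ≈ -0.000125 rad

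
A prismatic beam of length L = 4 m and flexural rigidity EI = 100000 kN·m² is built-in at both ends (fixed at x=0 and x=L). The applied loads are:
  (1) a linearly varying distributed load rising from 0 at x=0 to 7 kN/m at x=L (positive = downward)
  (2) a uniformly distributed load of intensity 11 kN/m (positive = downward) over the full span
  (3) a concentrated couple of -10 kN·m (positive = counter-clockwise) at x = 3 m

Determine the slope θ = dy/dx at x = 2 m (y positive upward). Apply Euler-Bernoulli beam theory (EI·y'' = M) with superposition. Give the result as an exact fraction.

Load 1 — triangular load w₀=7 kN/m (0→w₀ over full span):
  θ_1 = -w₀(2x(L-x)(L-2x)(x+2L)+x²(L-x)²)/(120LEI) = -7·(2·2·(4-2)·(4-2·2)·(2+2·4)+2²·(4-2)²)/(120·4·100000) = -7/3000000 rad
Load 2 — uniform load w=11 kN/m over full span:
  θ_2 = -wx(L-x)(L-2x)/(12EI) = -11·2·(4-2)·(4-2·2)/(12·100000) = 0 rad
Load 3 — applied couple M₀=-10 kN·m at a=3 m (b=L-a=1):
  θ_3 = (R_Ax²/2 - M_Ax)/EI  [x≤a] with R_A=-45/16, M_A=-25/8 = ((-45/16)·2²/2 - (-25/8)·2)/100000 = 1/160000 rad
Superposition: θ = Σ θ_i = 47/12000000 rad ≈ 0.000004 rad

θ(2) = 47/12000000 rad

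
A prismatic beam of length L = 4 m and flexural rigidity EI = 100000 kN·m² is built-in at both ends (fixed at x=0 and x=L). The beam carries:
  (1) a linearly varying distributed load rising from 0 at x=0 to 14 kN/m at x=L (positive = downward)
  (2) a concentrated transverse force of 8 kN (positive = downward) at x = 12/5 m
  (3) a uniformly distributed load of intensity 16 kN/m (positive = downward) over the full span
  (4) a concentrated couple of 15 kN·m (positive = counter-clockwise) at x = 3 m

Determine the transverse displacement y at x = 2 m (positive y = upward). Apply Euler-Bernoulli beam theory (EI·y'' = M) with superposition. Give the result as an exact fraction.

y(2) = -32209/150000000 m

Load 1 — triangular load w₀=14 kN/m (0→w₀ over full span):
  y_1 = -w₀x²(L-x)²(x+2L)/(120LEI) = -14·2²·(4-2)²·(2+2·4)/(120·4·100000) = -7/150000 m
Load 2 — point force P=8 kN at a=12/5 m (b=L-a=8/5):
  y_2 = -Pb²x²(3aL-(3a+b)x)/(6L³EI)  [x≤a] = -8·(8/5)²·2²·(3·(12/5)·4-(3·(12/5)+(8/5))·2)/(6·4³·100000) = -28/1171875 m
Load 3 — uniform load w=16 kN/m over full span:
  y_3 = -wx²(L-x)²/(24EI) = -16·2²·(4-2)²/(24·100000) = -1/9375 m
Load 4 — applied couple M₀=15 kN·m at a=3 m (b=L-a=1):
  y_4 = (R_Ax³/6 - M_Ax²/2)/EI  [x≤a] with R_A=135/32, M_A=75/16 = ((135/32)·2³/6 - (75/16)·2²/2)/100000 = -3/80000 m
Superposition: y = Σ y_i = -32209/150000000 m ≈ -0.000215 m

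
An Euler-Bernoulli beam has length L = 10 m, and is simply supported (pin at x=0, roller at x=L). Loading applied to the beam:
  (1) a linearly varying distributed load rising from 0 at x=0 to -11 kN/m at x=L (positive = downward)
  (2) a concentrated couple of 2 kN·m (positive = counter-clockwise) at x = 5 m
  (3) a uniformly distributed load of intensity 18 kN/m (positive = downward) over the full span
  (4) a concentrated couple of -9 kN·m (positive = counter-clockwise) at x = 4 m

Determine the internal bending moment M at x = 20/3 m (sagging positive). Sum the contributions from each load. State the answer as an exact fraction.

M(20/3) = 10889/81 kN·m

Load 1 — triangular load w₀=-11 kN/m (0→w₀ over full span):
  M_1 = w₀Lx/6 - w₀x³/(6L) = (-11)·10·(20/3)/6 - (-11)·(20/3)³/(6·10) = -5500/81 kN·m
Load 2 — applied couple M₀=2 kN·m at a=5 m (b=L-a=5):
  M_2 = M₀x/L - M₀  [x>a] = 2·(20/3)/10 - 2 = -2/3 kN·m
Load 3 — uniform load w=18 kN/m over full span:
  M_3 = wx(L-x)/2 = 18·(20/3)·(10-(20/3))/2 = 200 kN·m
Load 4 — applied couple M₀=-9 kN·m at a=4 m (b=L-a=6):
  M_4 = M₀x/L - M₀  [x>a] = (-9)·(20/3)/10 - (-9) = 3 kN·m
Superposition: M = Σ M_i = 10889/81 kN·m ≈ 134.432099 kN·m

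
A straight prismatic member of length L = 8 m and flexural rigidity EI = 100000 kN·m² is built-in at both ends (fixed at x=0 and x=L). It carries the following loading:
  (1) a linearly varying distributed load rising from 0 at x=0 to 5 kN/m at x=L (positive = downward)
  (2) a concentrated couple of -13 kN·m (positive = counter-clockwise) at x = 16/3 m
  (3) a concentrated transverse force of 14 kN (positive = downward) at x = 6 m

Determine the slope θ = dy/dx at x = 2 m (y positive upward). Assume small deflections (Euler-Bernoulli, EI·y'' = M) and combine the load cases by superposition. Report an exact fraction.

Load 1 — triangular load w₀=5 kN/m (0→w₀ over full span):
  θ_1 = -w₀(2x(L-x)(L-2x)(x+2L)+x²(L-x)²)/(120LEI) = -5·(2·2·(8-2)·(8-2·2)·(2+2·8)+2²·(8-2)²)/(120·8·100000) = -39/400000 rad
Load 2 — applied couple M₀=-13 kN·m at a=16/3 m (b=L-a=8/3):
  θ_2 = (R_Ax²/2 - M_Ax)/EI  [x≤a] with R_A=-13/6, M_A=-13/3 = ((-13/6)·2²/2 - (-13/3)·2)/100000 = 13/300000 rad
Load 3 — point force P=14 kN at a=6 m (b=L-a=2):
  θ_3 = -Pb²x(2aL-(3a+b)x)/(2L³EI)  [x≤a] = -14·2²·2·(2·6·8-(3·6+2)·2)/(2·8³·100000) = -49/800000 rad
Superposition: θ = Σ θ_i = -277/2400000 rad ≈ -0.000115 rad

θ(2) = -277/2400000 rad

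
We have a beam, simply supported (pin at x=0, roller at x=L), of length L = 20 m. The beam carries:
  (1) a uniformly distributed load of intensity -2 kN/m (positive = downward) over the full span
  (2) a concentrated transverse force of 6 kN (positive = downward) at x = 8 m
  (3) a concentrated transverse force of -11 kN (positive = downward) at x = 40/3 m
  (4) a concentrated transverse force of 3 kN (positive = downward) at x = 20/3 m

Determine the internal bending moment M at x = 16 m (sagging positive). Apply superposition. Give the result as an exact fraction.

M(16) = -1196/15 kN·m

Load 1 — uniform load w=-2 kN/m over full span:
  M_1 = wx(L-x)/2 = (-2)·16·(20-16)/2 = -64 kN·m
Load 2 — point force P=6 kN at a=8 m (b=L-a=12):
  M_2 = Pa(L-x)/L  [x>a] = 6·8·(20-16)/20 = 48/5 kN·m
Load 3 — point force P=-11 kN at a=40/3 m (b=L-a=20/3):
  M_3 = Pa(L-x)/L  [x>a] = (-11)·(40/3)·(20-16)/20 = -88/3 kN·m
Load 4 — point force P=3 kN at a=20/3 m (b=L-a=40/3):
  M_4 = Pa(L-x)/L  [x>a] = 3·(20/3)·(20-16)/20 = 4 kN·m
Superposition: M = Σ M_i = -1196/15 kN·m ≈ -79.733333 kN·m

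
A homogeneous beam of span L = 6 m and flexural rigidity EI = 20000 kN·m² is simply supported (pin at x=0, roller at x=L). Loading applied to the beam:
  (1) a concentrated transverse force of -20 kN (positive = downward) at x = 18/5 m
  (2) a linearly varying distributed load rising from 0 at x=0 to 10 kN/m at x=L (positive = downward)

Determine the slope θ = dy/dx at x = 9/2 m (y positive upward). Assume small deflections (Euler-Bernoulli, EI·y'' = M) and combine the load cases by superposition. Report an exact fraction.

θ(9/2) = -5781/64000000 rad

Load 1 — point force P=-20 kN at a=18/5 m (b=L-a=12/5):
  θ_1 = -Pa(2L²-6Lx+3x²+a²)/(6LEI)  [x>a] = -(-20)·(18/5)·(2·6²-6·6·(9/2)+3·(9/2)²+(18/5)²)/(6·6·20000) = -1629/1000000 rad
Load 2 — triangular load w₀=10 kN/m (0→w₀ over full span):
  θ_2 = -w₀(7L⁴-30L²x²+15x⁴)/(360LEI) = -10·(7·6⁴-30·6²·(9/2)²+15·(9/2)⁴)/(360·6·20000) = 3939/2560000 rad
Superposition: θ = Σ θ_i = -5781/64000000 rad ≈ -0.000090 rad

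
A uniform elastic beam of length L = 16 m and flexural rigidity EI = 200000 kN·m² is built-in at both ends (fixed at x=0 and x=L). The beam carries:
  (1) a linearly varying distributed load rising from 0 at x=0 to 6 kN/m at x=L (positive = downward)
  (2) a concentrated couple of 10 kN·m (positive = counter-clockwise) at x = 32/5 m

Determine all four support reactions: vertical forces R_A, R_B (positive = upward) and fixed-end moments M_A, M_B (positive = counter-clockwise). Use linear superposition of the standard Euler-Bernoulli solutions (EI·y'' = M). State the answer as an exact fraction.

R_A = 153/10 kN, M_A = 262/5 kN·m, R_B = 327/10 kN, M_B = -368/5 kN·m

Load 1 — triangular load w₀=6 kN/m (0→w₀ over full span):
  R_A = 3w₀L/20 = 3·6·16/20 = 72/5 kN
  M_A = w₀L²/30 = 6·16²/30 = 256/5 kN·m
  R_B = 7w₀L/20 = 7·6·16/20 = 168/5 kN
  M_B = -w₀L²/20 = -6·16²/20 = -384/5 kN·m
Load 2 — applied couple M₀=10 kN·m at a=32/5 m (b=L-a=48/5):
  R_A = 6M₀ab/L³ = 6·10·(32/5)·(48/5)/16³ = 9/10 kN
  M_A = M₀b(2a-b)/L² = 10·(48/5)·(2·(32/5)-(48/5))/16² = 6/5 kN·m
  R_B = -6M₀ab/L³ = -6·10·(32/5)·(48/5)/16³ = -9/10 kN
  M_B = M₀a(2b-a)/L² = 10·(32/5)·(2·(48/5)-(32/5))/16² = 16/5 kN·m
Superposition: R_A = 153/10 kN, M_A = 262/5 kN·m, R_B = 327/10 kN, M_B = -368/5 kN·m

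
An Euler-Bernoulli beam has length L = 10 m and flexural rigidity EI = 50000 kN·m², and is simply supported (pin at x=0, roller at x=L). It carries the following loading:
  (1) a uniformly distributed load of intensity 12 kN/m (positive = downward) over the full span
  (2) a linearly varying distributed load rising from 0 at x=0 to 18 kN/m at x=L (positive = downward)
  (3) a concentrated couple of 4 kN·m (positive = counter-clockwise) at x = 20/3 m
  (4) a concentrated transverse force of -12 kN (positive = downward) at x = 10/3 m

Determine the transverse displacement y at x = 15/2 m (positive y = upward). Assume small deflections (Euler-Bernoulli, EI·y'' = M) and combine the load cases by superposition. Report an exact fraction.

y(15/2) = -512519/13824000 m

Load 1 — uniform load w=12 kN/m over full span:
  y_1 = -wx(L³-2Lx²+x³)/(24EI) = -12·(15/2)·(10³-2·10·(15/2)²+(15/2)³)/(24·50000) = -57/2560 m
Load 2 — triangular load w₀=18 kN/m (0→w₀ over full span):
  y_2 = -w₀x(7L⁴-10L²x²+3x⁴)/(360LEI) = -18·(15/2)·(7·10⁴-10·10²·(15/2)²+3·(15/2)⁴)/(360·10·50000) = -357/20480 m
Load 3 — applied couple M₀=4 kN·m at a=20/3 m (b=L-a=10/3):
  y_3 = (M₀x³/(6L)-M₀(x-a)²/2+C₁x)/EI  [x>a] with C₁=M₀(3b²-L²)/(6L)=-40/9 = (4·(15/2)³/(6·10)-4·((15/2)-(20/3))²/2+(-40/9)·(15/2))/50000 = -19/144000 m
Load 4 — point force P=-12 kN at a=10/3 m (b=L-a=20/3):
  y_4 = -Pa(L-x)(2Lx-a²-x²)/(6LEI)  [x>a] = -(-12)·(10/3)·(10-(15/2))·(2·10·(15/2)-(10/3)²-(15/2)²)/(6·10·50000) = 119/43200 m
Superposition: y = Σ y_i = -512519/13824000 m ≈ -0.037075 m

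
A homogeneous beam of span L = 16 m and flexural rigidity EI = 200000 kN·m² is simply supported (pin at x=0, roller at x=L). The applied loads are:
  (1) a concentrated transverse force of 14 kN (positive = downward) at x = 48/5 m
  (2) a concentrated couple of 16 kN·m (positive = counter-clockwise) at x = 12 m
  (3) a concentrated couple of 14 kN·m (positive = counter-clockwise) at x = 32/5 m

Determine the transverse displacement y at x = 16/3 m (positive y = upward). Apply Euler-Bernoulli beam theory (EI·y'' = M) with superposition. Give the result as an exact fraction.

y(16/3) = -166174/31640625 m

Load 1 — point force P=14 kN at a=48/5 m (b=L-a=32/5):
  y_1 = -Pbx(L²-b²-x²)/(6LEI)  [x≤a] = -14·(32/5)·(16/3)·(16²-(32/5)²-(16/3)²)/(6·16·200000) = -146944/31640625 m
Load 2 — applied couple M₀=16 kN·m at a=12 m (b=L-a=4):
  y_2 = (M₀x³/(6L)+C₁x)/EI  [x≤a] with C₁=M₀(3b²-L²)/(6L)=-104/3 = (16·(16/3)³/(6·16)+(-104/3)·(16/3))/200000 = -202/253125 m
Load 3 — applied couple M₀=14 kN·m at a=32/5 m (b=L-a=48/5):
  y_3 = (M₀x³/(6L)+C₁x)/EI  [x≤a] with C₁=M₀(3b²-L²)/(6L)=224/75 = (14·(16/3)³/(6·16)+(224/75)·(16/3))/200000 = 1204/6328125 m
Superposition: y = Σ y_i = -166174/31640625 m ≈ -0.005252 m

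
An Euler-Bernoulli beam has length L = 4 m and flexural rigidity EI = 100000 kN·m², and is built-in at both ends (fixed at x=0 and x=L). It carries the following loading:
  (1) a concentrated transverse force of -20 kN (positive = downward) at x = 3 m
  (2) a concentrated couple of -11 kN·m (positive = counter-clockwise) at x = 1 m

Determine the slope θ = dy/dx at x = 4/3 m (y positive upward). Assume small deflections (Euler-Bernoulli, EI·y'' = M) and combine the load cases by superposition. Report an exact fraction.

θ(4/3) = 7/1800000 rad

Load 1 — point force P=-20 kN at a=3 m (b=L-a=1):
  θ_1 = -Pb²x(2aL-(3a+b)x)/(2L³EI)  [x≤a] = -(-20)·1²·(4/3)·(2·3·4-(3·3+1)·(4/3))/(2·4³·100000) = 1/45000 rad
Load 2 — applied couple M₀=-11 kN·m at a=1 m (b=L-a=3):
  θ_2 = (R_Ax²/2 - M_Ax - M₀(x-a))/EI  [x>a] with R_A=-99/32, M_A=33/16 = ((-99/32)·(4/3)²/2 - (33/16)·(4/3) - (-11)·((4/3)-1))/100000 = -11/600000 rad
Superposition: θ = Σ θ_i = 7/1800000 rad ≈ 0.000004 rad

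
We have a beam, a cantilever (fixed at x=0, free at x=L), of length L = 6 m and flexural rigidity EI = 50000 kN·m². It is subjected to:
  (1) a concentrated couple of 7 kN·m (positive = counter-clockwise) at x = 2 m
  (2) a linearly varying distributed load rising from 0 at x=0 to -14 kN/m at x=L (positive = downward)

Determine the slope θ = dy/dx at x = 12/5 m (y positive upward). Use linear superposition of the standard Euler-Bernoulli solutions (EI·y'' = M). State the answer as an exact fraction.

θ(12/5) = 93583/15625000 rad

Load 1 — applied couple M₀=7 kN·m at a=2 m (b=L-a=4):
  θ_1 = M₀a/EI  [x>a] = 7·2/50000 = 7/25000 rad
Load 2 — triangular load w₀=-14 kN/m (0→w₀ over full span):
  θ_2 = (w₀Lx²/4-w₀L²x/3-w₀x⁴/(24L))/EI = ((-14)·6·(12/5)²/4-(-14)·6²·(12/5)/3-(-14)·(12/5)⁴/(24·6))/50000 = 11151/1953125 rad
Superposition: θ = Σ θ_i = 93583/15625000 rad ≈ 0.005989 rad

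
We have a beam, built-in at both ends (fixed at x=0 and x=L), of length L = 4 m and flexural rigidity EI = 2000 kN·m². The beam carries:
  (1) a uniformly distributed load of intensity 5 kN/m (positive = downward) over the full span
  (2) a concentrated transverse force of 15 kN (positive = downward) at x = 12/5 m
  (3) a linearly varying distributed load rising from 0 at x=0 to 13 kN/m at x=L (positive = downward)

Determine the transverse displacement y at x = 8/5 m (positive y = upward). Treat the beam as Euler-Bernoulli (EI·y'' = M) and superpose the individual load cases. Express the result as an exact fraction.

Load 1 — uniform load w=5 kN/m over full span:
  y_1 = -wx²(L-x)²/(24EI) = -5·(8/5)²·(4-(8/5))²/(24·2000) = -24/15625 m
Load 2 — point force P=15 kN at a=12/5 m (b=L-a=8/5):
  y_2 = -Pb²x²(3aL-(3a+b)x)/(6L³EI)  [x≤a] = -15·(8/5)²·(8/5)²·(3·(12/5)·4-(3·(12/5)+(8/5))·(8/5))/(6·4³·2000) = -736/390625 m
Load 3 — triangular load w₀=13 kN/m (0→w₀ over full span):
  y_3 = -w₀x²(L-x)²(x+2L)/(120LEI) = -13·(8/5)²·(4-(8/5))²·((8/5)+2·4)/(120·4·2000) = -3744/1953125 m
Superposition: y = Σ y_i = -10424/1953125 m ≈ -0.005337 m

y(8/5) = -10424/1953125 m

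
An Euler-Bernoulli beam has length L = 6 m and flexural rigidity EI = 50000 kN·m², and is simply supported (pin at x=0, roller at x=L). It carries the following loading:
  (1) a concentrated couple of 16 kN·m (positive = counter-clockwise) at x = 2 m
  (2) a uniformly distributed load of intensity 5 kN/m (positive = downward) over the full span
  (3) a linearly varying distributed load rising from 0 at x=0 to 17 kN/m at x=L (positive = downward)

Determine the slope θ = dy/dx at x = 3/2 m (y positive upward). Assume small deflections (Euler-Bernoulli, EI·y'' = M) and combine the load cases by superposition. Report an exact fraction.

Load 1 — applied couple M₀=16 kN·m at a=2 m (b=L-a=4):
  θ_1 = (M₀x²/(2L)+C₁)/EI  [x≤a] with C₁=M₀(3b²-L²)/(6L)=16/3 = (16·(3/2)²/(2·6)+(16/3))/50000 = 1/6000 rad
Load 2 — uniform load w=5 kN/m over full span:
  θ_2 = -w(L³-6Lx²+4x³)/(24EI) = -5·(6³-6·6·(3/2)²+4·(3/2)³)/(24·50000) = -99/160000 rad
Load 3 — triangular load w₀=17 kN/m (0→w₀ over full span):
  θ_3 = -w₀(7L⁴-30L²x²+15x⁴)/(360LEI) = -17·(7·6⁴-30·6²·(3/2)²+15·(3/2)⁴)/(360·6·50000) = -67677/64000000 rad
Superposition: θ = Σ θ_i = -289831/192000000 rad ≈ -0.001510 rad

θ(3/2) = -289831/192000000 rad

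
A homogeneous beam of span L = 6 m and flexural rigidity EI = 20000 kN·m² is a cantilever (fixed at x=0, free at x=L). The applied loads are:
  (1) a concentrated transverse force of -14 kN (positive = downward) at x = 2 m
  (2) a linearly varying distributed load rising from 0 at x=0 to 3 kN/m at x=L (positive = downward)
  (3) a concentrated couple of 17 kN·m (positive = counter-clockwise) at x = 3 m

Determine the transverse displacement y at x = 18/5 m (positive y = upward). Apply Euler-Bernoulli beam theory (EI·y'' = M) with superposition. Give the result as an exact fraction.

y(18/5) = 2195429/1875000000 m

Load 1 — point force P=-14 kN at a=2 m (b=L-a=4):
  y_1 = -Pa²(3x-a)/(6EI)  [x>a] = -(-14)·2²·(3·(18/5)-2)/(6·20000) = 77/18750 m
Load 2 — triangular load w₀=3 kN/m (0→w₀ over full span):
  y_2 = (w₀Lx³/12-w₀L²x²/6-w₀x⁵/(120L))/EI = (3·6·(18/5)³/12-3·6²·(18/5)²/6-3·(18/5)⁵/(120·6))/20000 = -1295433/156250000 m
Load 3 — applied couple M₀=17 kN·m at a=3 m (b=L-a=3):
  y_3 = M₀a(2x-a)/(2EI)  [x>a] = 17·3·(2·(18/5)-3)/(2·20000) = 1071/200000 m
Superposition: y = Σ y_i = 2195429/1875000000 m ≈ 0.001171 m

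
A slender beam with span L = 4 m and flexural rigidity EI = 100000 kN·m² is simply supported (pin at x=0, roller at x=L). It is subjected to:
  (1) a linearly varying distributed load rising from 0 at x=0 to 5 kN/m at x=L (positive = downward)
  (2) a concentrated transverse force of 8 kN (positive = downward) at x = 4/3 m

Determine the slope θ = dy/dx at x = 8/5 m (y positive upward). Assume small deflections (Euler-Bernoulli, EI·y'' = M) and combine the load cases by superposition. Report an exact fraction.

θ(8/5) = -4627/126562500 rad

Load 1 — triangular load w₀=5 kN/m (0→w₀ over full span):
  θ_1 = -w₀(7L⁴-30L²x²+15x⁴)/(360LEI) = -5·(7·4⁴-30·4²·(8/5)²+15·(8/5)⁴)/(360·4·100000) = -323/14062500 rad
Load 2 — point force P=8 kN at a=4/3 m (b=L-a=8/3):
  θ_2 = -Pa(2L²-6Lx+3x²+a²)/(6LEI)  [x>a] = -8·(4/3)·(2·4²-6·4·(8/5)+3·(8/5)²+(4/3)²)/(6·4·100000) = -86/6328125 rad
Superposition: θ = Σ θ_i = -4627/126562500 rad ≈ -0.000037 rad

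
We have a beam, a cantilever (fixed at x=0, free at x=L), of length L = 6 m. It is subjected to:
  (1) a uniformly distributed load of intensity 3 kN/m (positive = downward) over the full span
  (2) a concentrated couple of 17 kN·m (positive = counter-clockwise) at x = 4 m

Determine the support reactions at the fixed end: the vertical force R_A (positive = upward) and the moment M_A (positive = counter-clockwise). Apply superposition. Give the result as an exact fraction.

R_A = 18 kN, M_A = 37 kN·m

Load 1 — uniform load w=3 kN/m over full span:
  R_A = wL = 3·6 = 18 kN
  M_A = wL²/2 = 3·6²/2 = 54 kN·m
Load 2 — applied couple M₀=17 kN·m at a=4 m (b=L-a=2):
  R_A = 0 kN
  M_A = -M₀ = -17 kN·m
Superposition: R_A = 18 kN, M_A = 37 kN·m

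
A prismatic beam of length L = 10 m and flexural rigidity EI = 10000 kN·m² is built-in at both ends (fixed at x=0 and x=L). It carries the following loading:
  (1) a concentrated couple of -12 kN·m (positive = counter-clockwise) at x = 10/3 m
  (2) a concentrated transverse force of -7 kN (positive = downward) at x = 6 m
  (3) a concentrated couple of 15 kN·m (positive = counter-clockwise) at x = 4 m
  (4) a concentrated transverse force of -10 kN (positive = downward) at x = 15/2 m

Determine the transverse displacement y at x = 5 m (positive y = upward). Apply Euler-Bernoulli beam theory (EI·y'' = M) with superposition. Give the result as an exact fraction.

Load 1 — applied couple M₀=-12 kN·m at a=10/3 m (b=L-a=20/3):
  y_1 = (R_Ax³/6 - M_Ax²/2 - M₀(x-a)²/2)/EI  [x>a] with R_A=-8/5, M_A=0 = ((-8/5)·5³/6 - 0·5²/2 - (-12)·(5-(10/3))²/2)/10000 = -1/600 m
Load 2 — point force P=-7 kN at a=6 m (b=L-a=4):
  y_2 = -Pb²x²(3aL-(3a+b)x)/(6L³EI)  [x≤a] = -(-7)·4²·5²·(3·6·10-(3·6+4)·5)/(6·10³·10000) = 49/15000 m
Load 3 — applied couple M₀=15 kN·m at a=4 m (b=L-a=6):
  y_3 = (R_Ax³/6 - M_Ax²/2 - M₀(x-a)²/2)/EI  [x>a] with R_A=54/25, M_A=9/5 = ((54/25)·5³/6 - (9/5)·5²/2 - 15·(5-4)²/2)/10000 = 3/2000 m
Load 4 — point force P=-10 kN at a=15/2 m (b=L-a=5/2):
  y_4 = -Pb²x²(3aL-(3a+b)x)/(6L³EI)  [x≤a] = -(-10)·(5/2)²·5²·(3·(15/2)·10-(3·(15/2)+(5/2))·5)/(6·10³·10000) = 1/384 m
Superposition: y = Σ y_i = 1369/240000 m ≈ 0.005704 m

y(5) = 1369/240000 m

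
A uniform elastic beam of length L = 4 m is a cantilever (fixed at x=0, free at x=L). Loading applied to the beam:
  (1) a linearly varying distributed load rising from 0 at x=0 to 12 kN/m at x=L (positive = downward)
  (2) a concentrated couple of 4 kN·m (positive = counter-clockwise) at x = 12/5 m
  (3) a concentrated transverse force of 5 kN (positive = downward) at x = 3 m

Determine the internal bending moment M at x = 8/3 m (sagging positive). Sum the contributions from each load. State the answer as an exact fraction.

Load 1 — triangular load w₀=12 kN/m (0→w₀ over full span):
  M_1 = w₀Lx/2 - w₀L²/3 - w₀x³/(6L) = 12·4·(8/3)/2 - 12·4²/3 - 12·(8/3)³/(6·4) = -256/27 kN·m
Load 2 — applied couple M₀=4 kN·m at a=12/5 m (b=L-a=8/5):
  M_2 = 0  [x>a] = 0 kN·m
Load 3 — point force P=5 kN at a=3 m (b=L-a=1):
  M_3 = -P(a-x)  [x≤a] = -5·(3-(8/3)) = -5/3 kN·m
Superposition: M = Σ M_i = -301/27 kN·m ≈ -11.148148 kN·m

M(8/3) = -301/27 kN·m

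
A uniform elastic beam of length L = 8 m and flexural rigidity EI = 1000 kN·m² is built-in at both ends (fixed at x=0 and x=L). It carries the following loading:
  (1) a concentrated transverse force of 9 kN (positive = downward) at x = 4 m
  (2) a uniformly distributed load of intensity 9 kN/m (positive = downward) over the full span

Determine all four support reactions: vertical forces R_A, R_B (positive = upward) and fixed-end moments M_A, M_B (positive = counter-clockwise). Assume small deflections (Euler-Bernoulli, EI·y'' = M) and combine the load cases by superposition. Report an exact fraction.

Load 1 — point force P=9 kN at a=4 m (b=L-a=4):
  R_A = Pb²(3a+b)/L³ = 9·4²·(3·4+4)/8³ = 9/2 kN
  M_A = Pab²/L² = 9·4·4²/8² = 9 kN·m
  R_B = Pa²(a+3b)/L³ = 9·4²·(4+3·4)/8³ = 9/2 kN
  M_B = -Pa²b/L² = -9·4²·4/8² = -9 kN·m
Load 2 — uniform load w=9 kN/m over full span:
  R_A = wL/2 = 9·8/2 = 36 kN
  M_A = wL²/12 = 9·8²/12 = 48 kN·m
  R_B = wL/2 = 9·8/2 = 36 kN
  M_B = -wL²/12 = -9·8²/12 = -48 kN·m
Superposition: R_A = 81/2 kN, M_A = 57 kN·m, R_B = 81/2 kN, M_B = -57 kN·m

R_A = 81/2 kN, M_A = 57 kN·m, R_B = 81/2 kN, M_B = -57 kN·m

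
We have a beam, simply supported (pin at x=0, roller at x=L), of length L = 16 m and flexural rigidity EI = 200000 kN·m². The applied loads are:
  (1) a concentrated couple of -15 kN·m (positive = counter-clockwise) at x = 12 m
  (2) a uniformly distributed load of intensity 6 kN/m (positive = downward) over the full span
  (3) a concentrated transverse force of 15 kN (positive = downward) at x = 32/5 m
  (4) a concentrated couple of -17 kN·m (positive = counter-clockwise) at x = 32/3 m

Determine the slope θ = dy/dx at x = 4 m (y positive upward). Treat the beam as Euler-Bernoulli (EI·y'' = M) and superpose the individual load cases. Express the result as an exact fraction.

θ(4) = -373967/90000000 rad

Load 1 — applied couple M₀=-15 kN·m at a=12 m (b=L-a=4):
  θ_1 = (M₀x²/(2L)+C₁)/EI  [x≤a] with C₁=M₀(3b²-L²)/(6L)=65/2 = ((-15)·4²/(2·16)+(65/2))/200000 = 1/8000 rad
Load 2 — uniform load w=6 kN/m over full span:
  θ_2 = -w(L³-6Lx²+4x³)/(24EI) = -6·(16³-6·16·4²+4·4³)/(24·200000) = -11/3125 rad
Load 3 — point force P=15 kN at a=32/5 m (b=L-a=48/5):
  θ_3 = -Pb(L²-b²-3x²)/(6LEI)  [x≤a] = -15·(48/5)·(16²-(48/5)²-3·4²)/(6·16·200000) = -543/625000 rad
Load 4 — applied couple M₀=-17 kN·m at a=32/3 m (b=L-a=16/3):
  θ_4 = (M₀x²/(2L)+C₁)/EI  [x≤a] with C₁=M₀(3b²-L²)/(6L)=272/9 = ((-17)·4²/(2·16)+(272/9))/200000 = 391/3600000 rad
Superposition: θ = Σ θ_i = -373967/90000000 rad ≈ -0.004155 rad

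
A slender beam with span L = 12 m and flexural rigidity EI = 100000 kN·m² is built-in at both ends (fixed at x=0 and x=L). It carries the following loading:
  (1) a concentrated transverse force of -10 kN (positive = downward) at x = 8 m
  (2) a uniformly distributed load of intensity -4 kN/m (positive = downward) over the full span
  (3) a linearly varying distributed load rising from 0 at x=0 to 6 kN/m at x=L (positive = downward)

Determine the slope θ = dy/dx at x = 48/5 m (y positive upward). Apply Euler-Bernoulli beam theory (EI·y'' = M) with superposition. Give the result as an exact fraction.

θ(48/5) = -1898/5859375 rad

Load 1 — point force P=-10 kN at a=8 m (b=L-a=4):
  θ_1 = Pa²(L-x)(2bL-(3b+a)(L-x))/(2L³EI)  [x>a] = (-10)·8²·(12-(48/5))·(2·4·12-(3·4+8)·(12-(48/5)))/(2·12³·100000) = -2/9375 rad
Load 2 — uniform load w=-4 kN/m over full span:
  θ_2 = -wx(L-x)(L-2x)/(12EI) = -(-4)·(48/5)·(12-(48/5))·(12-2·(48/5))/(12·100000) = -216/390625 rad
Load 3 — triangular load w₀=6 kN/m (0→w₀ over full span):
  θ_3 = -w₀(2x(L-x)(L-2x)(x+2L)+x²(L-x)²)/(120LEI) = -6·(2·(48/5)·(12-(48/5))·(12-2·(48/5))·((48/5)+2·12)+(48/5)²·(12-(48/5))²)/(120·12·100000) = 864/1953125 rad
Superposition: θ = Σ θ_i = -1898/5859375 rad ≈ -0.000324 rad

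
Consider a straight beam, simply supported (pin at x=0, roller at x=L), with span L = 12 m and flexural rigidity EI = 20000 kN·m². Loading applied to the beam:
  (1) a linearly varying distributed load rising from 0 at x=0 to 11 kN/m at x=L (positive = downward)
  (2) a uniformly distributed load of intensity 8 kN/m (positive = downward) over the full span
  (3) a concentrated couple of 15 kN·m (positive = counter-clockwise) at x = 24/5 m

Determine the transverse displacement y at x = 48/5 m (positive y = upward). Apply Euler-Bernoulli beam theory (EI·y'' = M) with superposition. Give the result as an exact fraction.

Load 1 — triangular load w₀=11 kN/m (0→w₀ over full span):
  y_1 = -w₀x(7L⁴-10L²x²+3x⁴)/(360LEI) = -11·(48/5)·(7·12⁴-10·12²·(48/5)²+3·(48/5)⁴)/(360·12·20000) = -452628/9765625 m
Load 2 — uniform load w=8 kN/m over full span:
  y_2 = -wx(L³-2Lx²+x³)/(24EI) = -8·(48/5)·(12³-2·12·(48/5)²+(48/5)³)/(24·20000) = -25056/390625 m
Load 3 — applied couple M₀=15 kN·m at a=24/5 m (b=L-a=36/5):
  y_3 = (M₀x³/(6L)-M₀(x-a)²/2+C₁x)/EI  [x>a] with C₁=M₀(3b²-L²)/(6L)=12/5 = (15·(48/5)³/(6·12)-15·((48/5)-(24/5))²/2+(12/5)·(48/5))/20000 = 27/15625 m
Superposition: y = Σ y_i = -1062153/9765625 m ≈ -0.108764 m

y(48/5) = -1062153/9765625 m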